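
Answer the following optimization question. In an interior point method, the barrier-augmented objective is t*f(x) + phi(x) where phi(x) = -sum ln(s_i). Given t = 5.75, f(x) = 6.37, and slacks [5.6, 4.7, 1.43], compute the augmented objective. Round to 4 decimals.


Step 1: Compute log-barrier.
ln values: [1.7228, 1.5476, 0.3577]
phi = -(1.7228 + 1.5476 + 0.3577) = -3.628
Step 2: Compute augmented objective.
t*f(x) = 5.75*6.37 = 36.6275
Total = 36.6275 - 3.628 = 32.9995


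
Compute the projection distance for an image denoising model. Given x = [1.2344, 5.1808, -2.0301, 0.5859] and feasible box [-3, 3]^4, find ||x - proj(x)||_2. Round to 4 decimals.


Project each component onto [-3, 3].
clip(1.2344) = 1.2344, clip(5.1808) = 3.0, clip(-2.0301) = -2.0301, clip(0.5859) = 0.5859
Projection = [1.2344, 3.0, -2.0301, 0.5859]
Squared diffs: [0.0, 4.7559, 0.0, 0.0]
Distance = sqrt(4.7559) = 2.1808


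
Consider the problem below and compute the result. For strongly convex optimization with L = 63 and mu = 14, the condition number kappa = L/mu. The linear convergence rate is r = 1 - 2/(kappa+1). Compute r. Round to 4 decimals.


Step 1: Compute the condition number.
kappa = L/mu = 63/14 = 4.5
Step 2: Compute the convergence rate.
r = 1 - 2/(kappa + 1) = 1 - 2*mu/(L + mu) = (L - mu)/(L + mu) = 49/77 = 0.6364


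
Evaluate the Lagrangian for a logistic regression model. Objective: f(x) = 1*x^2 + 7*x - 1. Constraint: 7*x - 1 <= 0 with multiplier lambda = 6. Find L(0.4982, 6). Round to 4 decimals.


Step 1: Evaluate f(x).
f(0.4982) = 1*0.4982^2 + 7*0.4982 - 1 = 2.7356
Step 2: Evaluate g(x).
g(0.4982) = 7*0.4982 - 1 = 2.4874
Step 3: Compute Lagrangian.
L = 2.7356 + 6*2.4874 = 17.66


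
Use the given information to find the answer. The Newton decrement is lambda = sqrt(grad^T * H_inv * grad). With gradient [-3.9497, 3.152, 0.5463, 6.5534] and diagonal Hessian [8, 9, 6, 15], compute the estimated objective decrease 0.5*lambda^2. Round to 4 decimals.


Step 1: H is diagonal, so H^(-1) * g = [-0.4937, 0.3502, 0.0911, 0.4369].
Step 2: g^T H^(-1) g = sum_i g_i^2 / H_ii
  = (-3.9497)^2/8 + (3.152)^2/9 + (0.5463)^2/6 + (6.5534)^2/15
  = 1.95 + 1.1039 + 0.0497 + 2.8631 = 5.9668
Step 3: Objective decrease = 0.5 * g^T H^(-1) g = 2.9834


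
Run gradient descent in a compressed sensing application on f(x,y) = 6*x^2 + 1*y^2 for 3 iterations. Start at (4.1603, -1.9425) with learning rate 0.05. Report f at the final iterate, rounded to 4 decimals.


Gradient descent on f(x,y) = 6*x^2 + 1*y^2.
Starting point: (4.1603, -1.9425), alpha = 0.05
Step 1: grad_x = 2*6*4.1603 = 49.9236, grad_y = 2*1*-1.9425 = -3.885
  x_1 = 4.1603 - 0.05*49.9236 = 1.6641
  y_1 = -1.9425 - 0.05*-3.885 = -1.7483
Step 2: grad_x = 2*6*1.6641 = 19.9694, grad_y = 2*1*-1.7483 = -3.4965
  x_2 = 1.6641 - 0.05*19.9694 = 0.6656
  y_2 = -1.7483 - 0.05*-3.4965 = -1.5734
Step 3: grad_x = 2*6*0.6656 = 7.9878, grad_y = 2*1*-1.5734 = -3.1469
  x_3 = 0.6656 - 0.05*7.9878 = 0.2663
  y_3 = -1.5734 - 0.05*-3.1469 = -1.4161
f(0.2663, -1.4161) = 6*0.2663^2 + 1*(-1.4161)^2 = 2.4307


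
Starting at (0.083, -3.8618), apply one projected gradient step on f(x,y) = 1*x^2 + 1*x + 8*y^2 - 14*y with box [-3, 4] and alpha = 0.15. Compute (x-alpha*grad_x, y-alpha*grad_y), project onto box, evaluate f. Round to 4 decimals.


Step 1: Compute gradient at (0.083, -3.8618).
grad_x = 2*1*0.083 + 1 = 1.166
grad_y = 2*8*-3.8618 - 14 = -75.7888
Step 2: Gradient step.
x_raw = 0.083 - 0.15*1.166 = -0.0919
y_raw = -3.8618 - 0.15*-75.7888 = 7.5065
Step 3: Project onto [-3, 4].
x_proj = clip(-0.0919) = -0.0919
y_proj = clip(7.5065) = 4.0
Step 4: Evaluate f.
f(-0.0919, 4.0) = 71.9165


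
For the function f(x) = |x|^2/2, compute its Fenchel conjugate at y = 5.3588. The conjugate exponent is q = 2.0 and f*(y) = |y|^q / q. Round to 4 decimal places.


The conjugate exponent q satisfies 1/p + 1/q = 1.
p = 2, so q = 2/(2 - 1) = 2.0
|y|^q = 5.3588^2.0 = 28.7167
f*(5.3588) = 28.7167 / 2.0 = 14.3584


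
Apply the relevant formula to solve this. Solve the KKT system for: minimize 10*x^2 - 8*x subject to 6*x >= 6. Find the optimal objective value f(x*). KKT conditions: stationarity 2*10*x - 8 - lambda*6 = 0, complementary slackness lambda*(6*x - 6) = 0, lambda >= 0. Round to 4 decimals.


Step 1: Try lambda = 0 (constraint inactive).
x_unc = 8/(2*10) = 0.4
Check: 6*0.4 = 2.4 < 6 -- violated!
Step 2: Constraint must be active: 6*x = 6
x* = 6/6 = 1.0
lambda = (2*10*1.0 - 8)/6 = 2.0
Step 3: Compute optimal value.
f(x*) = 10*1.0^2 - 8*1.0 = 2.0


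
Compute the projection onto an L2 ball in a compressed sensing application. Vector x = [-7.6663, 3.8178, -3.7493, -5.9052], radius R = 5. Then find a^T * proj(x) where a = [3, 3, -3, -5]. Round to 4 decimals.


Step 1: Compute ||x|| (intermediates to 6 decimals).
||x|| = sqrt((-7.6663)^2 + 3.8178^2 + (-3.7493)^2 + (-5.9052)^2) = 11.057866
Step 2: Project.
Since ||x|| > R, scale = R/||x|| = 5/11.057866 = 0.452167, proj(x) = scale * x
proj(x) = [-3.466448, 1.726283, -1.69531, -2.670137]
Step 3: Dot product.
a^T * proj(x) = 3*(-3.466448) + 3*1.726283 - 3*(-1.69531) - 5*(-2.670137) = 13.2161


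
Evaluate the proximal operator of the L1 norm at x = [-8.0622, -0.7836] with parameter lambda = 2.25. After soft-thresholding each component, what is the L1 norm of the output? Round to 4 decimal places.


Soft-thresholding with lambda = 2.25:
prox(-8.0622) = sign(-8.0622)*max(|-8.0622| - 2.25, 0) = -5.8122
prox(-0.7836) = sign(-0.7836)*max(|-0.7836| - 2.25, 0) = 0.0
prox(x) = [-5.8122, 0.0]
||prox(x)||_1 = 5.8122 + 0.0 = 5.8122


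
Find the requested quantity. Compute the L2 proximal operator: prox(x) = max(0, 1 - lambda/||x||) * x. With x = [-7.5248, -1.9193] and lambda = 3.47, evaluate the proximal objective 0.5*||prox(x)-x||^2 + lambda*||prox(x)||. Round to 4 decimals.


Step 1: Compute ||x||.
||x|| = 7.7657
Step 2: Compute scaling factor.
scale = max(0, 1 - 3.47/7.7657) = 0.5532
Step 3: prox(x) = [-4.1624, -1.0617]
||prox(x)|| = 4.2957
Step 4: Proximal objective.
0.5*||prox-x||^2 = 6.0205
lambda*||prox|| = 14.9061
Total = 20.9266


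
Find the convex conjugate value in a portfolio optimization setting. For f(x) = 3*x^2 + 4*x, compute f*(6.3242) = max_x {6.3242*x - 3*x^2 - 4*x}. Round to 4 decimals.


f*(y) = sup_x {y*x - a*x^2 - b*x} = sup_x {(y-b)*x - a*x^2}
FOC: (y - b) - 2a*x = 0 => x* = (y - b)/(2a)
x* = (6.3242 - 4)/(2*3) = 0.3874
f*(6.3242) = (y-b)^2/(4a) = (6.3242 - 4)^2/(4*3)
= 5.4019/12 = 0.4502


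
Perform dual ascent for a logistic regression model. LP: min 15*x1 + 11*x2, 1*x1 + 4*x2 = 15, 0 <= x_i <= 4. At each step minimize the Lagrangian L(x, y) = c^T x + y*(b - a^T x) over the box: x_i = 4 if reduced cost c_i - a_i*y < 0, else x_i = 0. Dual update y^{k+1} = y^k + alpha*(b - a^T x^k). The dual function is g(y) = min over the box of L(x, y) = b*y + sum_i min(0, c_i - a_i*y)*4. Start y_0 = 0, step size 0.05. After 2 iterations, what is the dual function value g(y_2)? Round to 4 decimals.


Dual ascent for LP: min 15*x1 + 11*x2, 1*x1 + 4*x2 = 15, 0 <= x_i <= 4
Step 1: y^k = 0.0, reduced costs: (15.0, 11.0)
  x^k = (0.0, 0.0), subgradient = b - a^T x = 15.0
  y^{k+1} = 0.0 + 0.05*15.0 = 0.75
Step 2: y^k = 0.75, reduced costs: (14.25, 8.0)
  x^k = (0.0, 0.0), subgradient = b - a^T x = 15.0
  y^{k+1} = 0.75 + 0.05*15.0 = 1.5
Dual objective at y_2 = 1.5: reduced costs (13.5, 5.0), box minimizer x = (0.0, 0.0)
g(y_2) = b*y + (c1 - a1*y)*x1 + (c2 - a2*y)*x2 = 15*1.5 + 13.5*0.0 + 5.0*0.0 = 22.5 + 0.0 + 0.0 = 22.5


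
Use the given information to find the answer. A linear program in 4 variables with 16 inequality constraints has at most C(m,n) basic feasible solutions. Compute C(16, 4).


Each vertex corresponds to some choice of n active constraints out of m, so the number of vertices is at most C(m, n) = m! / (n!(m-n)!).
m = 16, n = 4
Numerator: 16 * 15 * 14 * 13
Denominator: 4! = 24
C(16, 4) = 1820


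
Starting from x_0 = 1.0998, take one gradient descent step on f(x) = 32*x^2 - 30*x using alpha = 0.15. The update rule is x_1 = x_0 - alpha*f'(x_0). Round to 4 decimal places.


We compute the gradient at x_0 and apply the update.
f'(x) = 64*x - 30
f'(1.0998) = 64*1.0998 - 30 = 40.3872
x_1 = 1.0998 - 0.15*40.3872 = -4.9583


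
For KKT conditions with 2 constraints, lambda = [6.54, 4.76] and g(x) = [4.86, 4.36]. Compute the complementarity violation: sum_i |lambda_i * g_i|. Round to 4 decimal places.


KKT complementary slackness check:
lambda_1 * g_1 = 6.54 * 4.86 = 31.7844
lambda_2 * g_2 = 4.76 * 4.36 = 20.7536
Total violation = 31.7844 + 20.7536 = 52.538


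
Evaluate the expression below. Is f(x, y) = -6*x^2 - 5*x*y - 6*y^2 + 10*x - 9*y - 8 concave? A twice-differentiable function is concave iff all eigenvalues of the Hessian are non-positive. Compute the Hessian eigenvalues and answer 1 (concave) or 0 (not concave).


The Hessian of f(x,y) = -6*x^2 - 5*x*y - 6*y^2 + 10*x - 9*y - 8 is:
H = [[-12, -5], [-5, -12]]
Trace = -12 - 12 = -24
Determinant = -12*-12 - (-5)^2 = 119
Discriminant = (-24)^2 - 4*119 = 100.0
Eigenvalues: lambda_1 = -17.0, lambda_2 = -7.0
The function is concave.

1


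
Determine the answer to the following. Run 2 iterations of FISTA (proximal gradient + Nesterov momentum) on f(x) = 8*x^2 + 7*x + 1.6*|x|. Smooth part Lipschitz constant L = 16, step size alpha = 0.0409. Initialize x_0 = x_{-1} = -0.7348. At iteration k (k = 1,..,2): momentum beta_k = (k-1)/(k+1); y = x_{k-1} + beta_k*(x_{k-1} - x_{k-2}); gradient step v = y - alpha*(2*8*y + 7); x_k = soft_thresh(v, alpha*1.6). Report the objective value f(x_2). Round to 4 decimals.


FISTA on f(x) = 8*x^2 + 7*x + 1.6*|x|
L = 16, alpha = 0.0409
Iteration 1: beta = 0.0, y = -0.7348 + 0.0*(-0.7348 + 0.7348) = -0.7348
  grad(y) = -4.7568, v = y - alpha*grad = -0.5402
  prox(v) = soft_thresh(-0.5402, 0.0654) = -0.4748
Iteration 2: beta = 0.3333, y = -0.4748 + 0.3333*(-0.4748 + 0.7348) = -0.3881
  grad(y) = 0.7897, v = y - alpha*grad = -0.4204
  prox(v) = soft_thresh(-0.4204, 0.0654) = -0.355
f(x_2) = 8*(-0.355)^2 + 7*(-0.355) + 1.6*|-0.355| = -0.9088


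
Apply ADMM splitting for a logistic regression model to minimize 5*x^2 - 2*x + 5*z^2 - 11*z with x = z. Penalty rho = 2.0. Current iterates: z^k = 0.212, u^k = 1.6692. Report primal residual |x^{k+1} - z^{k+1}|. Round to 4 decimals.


ADMM iteration with rho = 2.0, z^k = 0.212, u^k = 1.6692
Step 1: x-update.
Minimize 5*x^2 - 2*x + (2.0/2)*(x - 0.212 + 1.6692)^2
FOC: (2*5 + 2.0)*x = 2 + 2.0*(0.212 - 1.6692)
x^{k+1} = -0.0762
Step 2: z-update.
Minimize 5*z^2 - 11*z + (2.0/2)*(-0.0762 - z + 1.6692)^2
FOC: (2*5 + 2.0)*z = 11 + 2.0*(-0.0762 + 1.6692)
z^{k+1} = 1.1822
Step 3: u-update.
u^{k+1} = 1.6692 - 0.0762 - 1.1822 = 0.4108
Step 4: Primal residual = |-0.0762 - 1.1822| = 1.2584


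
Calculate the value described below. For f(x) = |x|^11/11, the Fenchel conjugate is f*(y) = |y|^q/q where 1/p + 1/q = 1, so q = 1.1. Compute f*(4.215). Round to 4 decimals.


The conjugate exponent q satisfies 1/p + 1/q = 1.
p = 11, so q = 11/(11 - 1) = 1.1
|y|^q = 4.215^1.1 = 4.8672
f*(4.215) = 4.8672 / 1.1 = 4.4247


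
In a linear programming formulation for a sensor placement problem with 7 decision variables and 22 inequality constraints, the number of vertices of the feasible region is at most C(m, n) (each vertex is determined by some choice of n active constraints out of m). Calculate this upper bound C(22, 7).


Each vertex corresponds to some choice of n active constraints out of m, so the number of vertices is at most C(m, n) = m! / (n!(m-n)!).
m = 22, n = 7
Numerator: 22 * 21 * 20 * 19 * 18 * 17 * 16
Denominator: 7! = 5040
C(22, 7) = 170544


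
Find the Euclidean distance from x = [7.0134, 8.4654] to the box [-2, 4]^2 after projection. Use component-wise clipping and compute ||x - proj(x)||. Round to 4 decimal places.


Project each component onto [-2, 4].
clip(7.0134) = 4.0, clip(8.4654) = 4.0
Projection = [4.0, 4.0]
Squared diffs: [9.0806, 19.9398]
Distance = sqrt(29.0204) = 5.3871


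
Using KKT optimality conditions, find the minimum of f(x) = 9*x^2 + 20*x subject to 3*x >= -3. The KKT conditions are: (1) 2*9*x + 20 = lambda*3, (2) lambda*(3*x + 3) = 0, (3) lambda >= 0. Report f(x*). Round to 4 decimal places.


Step 1: Try lambda = 0 (constraint inactive).
x_unc = -20/(2*9) = -1.1111
Check: 3*-1.1111 = -3.3333 < -3 -- violated!
Step 2: Constraint must be active: 3*x = -3
x* = -3/3 = -1.0
lambda = (2*9*(-1.0) + 20)/3 = 0.6667
Step 3: Compute optimal value.
f(x*) = 9*(-1.0)^2 + 20*(-1.0) = -11.0


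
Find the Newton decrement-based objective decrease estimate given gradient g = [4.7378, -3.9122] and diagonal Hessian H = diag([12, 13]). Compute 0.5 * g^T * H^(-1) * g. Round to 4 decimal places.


Step 1: H is diagonal, so H^(-1) * g = [0.3948, -0.3009].
Step 2: g^T H^(-1) g = sum_i g_i^2 / H_ii
  = (4.7378)^2/12 + (-3.9122)^2/13
  = 1.8706 + 1.1773 = 3.0479
Step 3: Objective decrease = 0.5 * g^T H^(-1) g = 1.5239


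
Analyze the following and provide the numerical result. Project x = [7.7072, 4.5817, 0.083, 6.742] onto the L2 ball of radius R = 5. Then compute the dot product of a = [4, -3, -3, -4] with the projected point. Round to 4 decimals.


Step 1: Compute ||x|| (intermediates to 6 decimals).
||x|| = sqrt(7.7072^2 + 4.5817^2 + 0.083^2 + 6.742^2) = 11.218483
Step 2: Project.
Since ||x|| > R, scale = R/||x|| = 5/11.218483 = 0.445693, proj(x) = scale * x
proj(x) = [3.435045, 2.042032, 0.036993, 3.004862]
Step 3: Dot product.
a^T * proj(x) = 4*3.435045 - 3*2.042032 - 3*0.036993 - 4*3.004862 = -4.5163


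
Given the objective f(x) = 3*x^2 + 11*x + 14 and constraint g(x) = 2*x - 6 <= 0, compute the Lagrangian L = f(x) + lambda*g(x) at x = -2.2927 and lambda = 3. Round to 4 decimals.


Step 1: Evaluate f(x).
f(-2.2927) = 3*(-2.2927)^2 + 11*(-2.2927) + 14 = 4.5497
Step 2: Evaluate g(x).
g(-2.2927) = 2*-2.2927 - 6 = -10.5854
Step 3: Compute Lagrangian.
L = 4.5497 + 3*-10.5854 = -27.2065


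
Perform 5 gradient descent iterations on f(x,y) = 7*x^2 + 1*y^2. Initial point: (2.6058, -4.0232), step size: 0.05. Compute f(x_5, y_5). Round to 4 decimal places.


Gradient descent on f(x,y) = 7*x^2 + 1*y^2.
Starting point: (2.6058, -4.0232), alpha = 0.05
Step 1: grad_x = 2*7*2.6058 = 36.4812, grad_y = 2*1*-4.0232 = -8.0464
  x_1 = 2.6058 - 0.05*36.4812 = 0.7817
  y_1 = -4.0232 - 0.05*-8.0464 = -3.6209
Step 2: grad_x = 2*7*0.7817 = 10.9444, grad_y = 2*1*-3.6209 = -7.2418
  x_2 = 0.7817 - 0.05*10.9444 = 0.2345
  y_2 = -3.6209 - 0.05*-7.2418 = -3.2588
Step 3: grad_x = 2*7*0.2345 = 3.2833, grad_y = 2*1*-3.2588 = -6.5176
  x_3 = 0.2345 - 0.05*3.2833 = 0.0704
  y_3 = -3.2588 - 0.05*-6.5176 = -2.9329
Step 4: grad_x = 2*7*0.0704 = 0.985, grad_y = 2*1*-2.9329 = -5.8658
  x_4 = 0.0704 - 0.05*0.985 = 0.0211
  y_4 = -2.9329 - 0.05*-5.8658 = -2.6396
Step 5: grad_x = 2*7*0.0211 = 0.2955, grad_y = 2*1*-2.6396 = -5.2792
  x_5 = 0.0211 - 0.05*0.2955 = 0.0063
  y_5 = -2.6396 - 0.05*-5.2792 = -2.3757
f(0.0063, -2.3757) = 7*0.0063^2 + 1*(-2.3757)^2 = 5.644


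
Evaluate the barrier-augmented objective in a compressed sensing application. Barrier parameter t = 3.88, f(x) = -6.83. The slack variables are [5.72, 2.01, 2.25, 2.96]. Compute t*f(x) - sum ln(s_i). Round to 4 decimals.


Step 1: Compute log-barrier.
ln values: [1.744, 0.6981, 0.8109, 1.0852]
phi = -(1.744 + 0.6981 + 0.8109 + 1.0852) = -4.3382
Step 2: Compute augmented objective.
t*f(x) = 3.88*-6.83 = -26.5004
Total = -26.5004 - 4.3382 = -30.8386


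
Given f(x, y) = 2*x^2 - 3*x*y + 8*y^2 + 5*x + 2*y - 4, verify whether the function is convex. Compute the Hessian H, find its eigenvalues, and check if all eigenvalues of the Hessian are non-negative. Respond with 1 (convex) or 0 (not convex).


The Hessian of f(x,y) = 2*x^2 - 3*x*y + 8*y^2 + 5*x + 2*y - 4 is:
H = [[4, -3], [-3, 16]]
Trace = 4 + 16 = 20
Determinant = 4*16 - (-3)^2 = 55
Discriminant = (20)^2 - 4*55 = 180.0
Eigenvalues: lambda_1 = 3.2918, lambda_2 = 16.7082
The function is convex.

1


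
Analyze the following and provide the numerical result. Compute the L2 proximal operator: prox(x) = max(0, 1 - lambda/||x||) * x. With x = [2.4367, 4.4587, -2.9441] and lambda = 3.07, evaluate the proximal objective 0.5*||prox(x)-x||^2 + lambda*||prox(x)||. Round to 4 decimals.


Step 1: Compute ||x||.
||x|| = 5.8724
Step 2: Compute scaling factor.
scale = max(0, 1 - 3.07/5.8724) = 0.4772
Step 3: prox(x) = [1.1628, 2.1278, -1.405]
||prox(x)|| = 2.8024
Step 4: Proximal objective.
0.5*||prox-x||^2 = 4.7125
lambda*||prox|| = 8.6034
Total = 13.3159


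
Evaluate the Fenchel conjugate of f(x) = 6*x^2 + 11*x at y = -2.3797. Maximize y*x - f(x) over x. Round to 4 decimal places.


f*(y) = sup_x {y*x - a*x^2 - b*x} = sup_x {(y-b)*x - a*x^2}
FOC: (y - b) - 2a*x = 0 => x* = (y - b)/(2a)
x* = (-2.3797 - 11)/(2*6) = -1.115
f*(-2.3797) = (y-b)^2/(4a) = (-2.3797 - 11)^2/(4*6)
= 179.0164/24 = 7.459


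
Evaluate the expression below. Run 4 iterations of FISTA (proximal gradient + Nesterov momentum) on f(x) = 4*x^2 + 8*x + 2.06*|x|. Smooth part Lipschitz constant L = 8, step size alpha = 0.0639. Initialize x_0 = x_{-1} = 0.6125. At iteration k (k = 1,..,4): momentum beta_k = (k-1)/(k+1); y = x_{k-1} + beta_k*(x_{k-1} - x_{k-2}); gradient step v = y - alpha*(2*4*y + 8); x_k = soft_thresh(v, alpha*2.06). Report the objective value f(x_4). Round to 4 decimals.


FISTA on f(x) = 4*x^2 + 8*x + 2.06*|x|
L = 8, alpha = 0.0639
Iteration 1: beta = 0.0, y = 0.6125 + 0.0*(0.6125 - 0.6125) = 0.6125
  grad(y) = 12.9, v = y - alpha*grad = -0.2118
  prox(v) = soft_thresh(-0.2118, 0.1316) = -0.0802
Iteration 2: beta = 0.3333, y = -0.0802 + 0.3333*(-0.0802 - 0.6125) = -0.3111
  grad(y) = 5.5115, v = y - alpha*grad = -0.6633
  prox(v) = soft_thresh(-0.6633, 0.1316) = -0.5316
Iteration 3: beta = 0.5, y = -0.5316 + 0.5*(-0.5316 + 0.0802) = -0.7573
  grad(y) = 1.9413, v = y - alpha*grad = -0.8814
  prox(v) = soft_thresh(-0.8814, 0.1316) = -0.7498
Iteration 4: beta = 0.6, y = -0.7498 + 0.6*(-0.7498 + 0.5316) = -0.8806
  grad(y) = 0.9549, v = y - alpha*grad = -0.9417
  prox(v) = soft_thresh(-0.9417, 0.1316) = -0.81
f(x_4) = 4*(-0.81)^2 + 8*(-0.81) + 2.06*|-0.81| = -2.187


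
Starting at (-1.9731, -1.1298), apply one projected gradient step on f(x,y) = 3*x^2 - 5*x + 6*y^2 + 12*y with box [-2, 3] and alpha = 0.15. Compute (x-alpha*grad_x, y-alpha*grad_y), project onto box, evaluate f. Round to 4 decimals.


Step 1: Compute gradient at (-1.9731, -1.1298).
grad_x = 2*3*-1.9731 - 5 = -16.8386
grad_y = 2*6*-1.1298 + 12 = -1.5576
Step 2: Gradient step.
x_raw = -1.9731 - 0.15*-16.8386 = 0.5527
y_raw = -1.1298 - 0.15*-1.5576 = -0.8962
Step 3: Project onto [-2, 3].
x_proj = clip(0.5527) = 0.5527
y_proj = clip(-0.8962) = -0.8962
Step 4: Evaluate f.
f(0.5527, -0.8962) = -7.7824


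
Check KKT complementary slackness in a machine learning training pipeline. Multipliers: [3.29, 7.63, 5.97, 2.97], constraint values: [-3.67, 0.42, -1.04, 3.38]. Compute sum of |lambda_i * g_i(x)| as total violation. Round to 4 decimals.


KKT complementary slackness check:
lambda_1 * g_1 = 3.29 * -3.67 = -12.0743
lambda_2 * g_2 = 7.63 * 0.42 = 3.2046
lambda_3 * g_3 = 5.97 * -1.04 = -6.2088
lambda_4 * g_4 = 2.97 * 3.38 = 10.0386
Total violation = 12.0743 + 3.2046 + 6.2088 + 10.0386 = 31.5263


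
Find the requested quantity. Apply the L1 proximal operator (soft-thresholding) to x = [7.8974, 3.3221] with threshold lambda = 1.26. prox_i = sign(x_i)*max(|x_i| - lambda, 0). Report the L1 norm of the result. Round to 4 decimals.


Soft-thresholding with lambda = 1.26:
prox(7.8974) = sign(7.8974)*max(|7.8974| - 1.26, 0) = 6.6374
prox(3.3221) = sign(3.3221)*max(|3.3221| - 1.26, 0) = 2.0621
prox(x) = [6.6374, 2.0621]
||prox(x)||_1 = 6.6374 + 2.0621 = 8.6995


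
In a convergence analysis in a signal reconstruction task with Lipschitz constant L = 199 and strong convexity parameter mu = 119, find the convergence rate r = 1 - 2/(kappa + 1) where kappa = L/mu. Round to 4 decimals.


Step 1: Compute the condition number.
kappa = L/mu = 199/119 = 1.6723
Step 2: Compute the convergence rate.
r = 1 - 2/(kappa + 1) = 1 - 2*mu/(L + mu) = (L - mu)/(L + mu) = 80/318 = 0.2516


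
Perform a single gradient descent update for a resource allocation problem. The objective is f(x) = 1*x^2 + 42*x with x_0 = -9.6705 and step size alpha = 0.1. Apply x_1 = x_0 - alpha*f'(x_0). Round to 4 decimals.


We compute the gradient at x_0 and apply the update.
f'(x) = 2*x + 42
f'(-9.6705) = 2*-9.6705 + 42 = 22.659
x_1 = -9.6705 - 0.1*22.659 = -11.9364


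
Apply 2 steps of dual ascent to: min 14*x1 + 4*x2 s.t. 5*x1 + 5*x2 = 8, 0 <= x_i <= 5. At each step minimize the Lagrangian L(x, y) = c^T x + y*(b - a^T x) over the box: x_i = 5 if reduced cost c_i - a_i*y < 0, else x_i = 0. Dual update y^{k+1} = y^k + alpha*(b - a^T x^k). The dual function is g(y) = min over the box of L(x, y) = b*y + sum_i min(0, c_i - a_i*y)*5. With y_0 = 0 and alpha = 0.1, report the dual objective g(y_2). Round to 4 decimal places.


Dual ascent for LP: min 14*x1 + 4*x2, 5*x1 + 5*x2 = 8, 0 <= x_i <= 5
Step 1: y^k = 0.0, reduced costs: (14.0, 4.0)
  x^k = (0.0, 0.0), subgradient = b - a^T x = 8.0
  y^{k+1} = 0.0 + 0.1*8.0 = 0.8
Step 2: y^k = 0.8, reduced costs: (10.0, 0.0)
  x^k = (0.0, 0.0), subgradient = b - a^T x = 8.0
  y^{k+1} = 0.8 + 0.1*8.0 = 1.6
Dual objective at y_2 = 1.6: reduced costs (6.0, -4.0), box minimizer x = (0.0, 5.0)
g(y_2) = b*y + (c1 - a1*y)*x1 + (c2 - a2*y)*x2 = 8*1.6 + 6.0*0.0 + (-4.0)*5.0 = 12.8 + 0.0 - 20.0 = -7.2


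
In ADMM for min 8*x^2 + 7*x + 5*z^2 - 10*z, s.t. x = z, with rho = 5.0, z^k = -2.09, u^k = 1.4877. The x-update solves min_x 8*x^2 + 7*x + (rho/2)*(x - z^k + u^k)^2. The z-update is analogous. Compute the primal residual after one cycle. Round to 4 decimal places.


ADMM iteration with rho = 5.0, z^k = -2.09, u^k = 1.4877
Step 1: x-update.
Minimize 8*x^2 + 7*x + (5.0/2)*(x + 2.09 + 1.4877)^2
FOC: (2*8 + 5.0)*x = -7 + 5.0*(-2.09 - 1.4877)
x^{k+1} = -1.1852
Step 2: z-update.
Minimize 5*z^2 - 10*z + (5.0/2)*(-1.1852 - z + 1.4877)^2
FOC: (2*5 + 5.0)*z = 10 + 5.0*(-1.1852 + 1.4877)
z^{k+1} = 0.7675
Step 3: u-update.
u^{k+1} = 1.4877 - 1.1852 - 0.7675 = -0.465
Step 4: Primal residual = |-1.1852 - 0.7675| = 1.9527


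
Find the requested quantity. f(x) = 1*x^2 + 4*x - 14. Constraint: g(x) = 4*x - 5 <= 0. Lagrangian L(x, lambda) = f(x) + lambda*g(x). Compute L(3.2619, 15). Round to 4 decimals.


Step 1: Evaluate f(x).
f(3.2619) = 1*3.2619^2 + 4*3.2619 - 14 = 9.6876
Step 2: Evaluate g(x).
g(3.2619) = 4*3.2619 - 5 = 8.0476
Step 3: Compute Lagrangian.
L = 9.6876 + 15*8.0476 = 130.4016


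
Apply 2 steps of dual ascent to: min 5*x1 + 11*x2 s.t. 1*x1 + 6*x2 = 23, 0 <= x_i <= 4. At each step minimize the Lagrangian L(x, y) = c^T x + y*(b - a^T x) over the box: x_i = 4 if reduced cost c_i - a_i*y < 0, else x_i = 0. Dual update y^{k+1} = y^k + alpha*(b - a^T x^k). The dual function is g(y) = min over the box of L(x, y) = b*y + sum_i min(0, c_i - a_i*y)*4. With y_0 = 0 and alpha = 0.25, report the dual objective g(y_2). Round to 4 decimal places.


Dual ascent for LP: min 5*x1 + 11*x2, 1*x1 + 6*x2 = 23, 0 <= x_i <= 4
Step 1: y^k = 0.0, reduced costs: (5.0, 11.0)
  x^k = (0.0, 0.0), subgradient = b - a^T x = 23.0
  y^{k+1} = 0.0 + 0.25*23.0 = 5.75
Step 2: y^k = 5.75, reduced costs: (-0.75, -23.5)
  x^k = (4.0, 4.0), subgradient = b - a^T x = -5.0
  y^{k+1} = 5.75 + 0.25*-5.0 = 4.5
Dual objective at y_2 = 4.5: reduced costs (0.5, -16.0), box minimizer x = (0.0, 4.0)
g(y_2) = b*y + (c1 - a1*y)*x1 + (c2 - a2*y)*x2 = 23*4.5 + 0.5*0.0 + (-16.0)*4.0 = 103.5 + 0.0 - 64.0 = 39.5


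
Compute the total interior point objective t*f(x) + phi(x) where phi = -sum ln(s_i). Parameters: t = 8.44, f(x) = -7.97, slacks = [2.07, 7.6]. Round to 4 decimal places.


Step 1: Compute log-barrier.
ln values: [0.7275, 2.0281]
phi = -(0.7275 + 2.0281) = -2.7557
Step 2: Compute augmented objective.
t*f(x) = 8.44*-7.97 = -67.2668
Total = -67.2668 - 2.7557 = -70.0225


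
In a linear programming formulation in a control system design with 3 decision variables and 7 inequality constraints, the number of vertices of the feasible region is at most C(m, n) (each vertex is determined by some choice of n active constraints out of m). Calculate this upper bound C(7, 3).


Each vertex corresponds to some choice of n active constraints out of m, so the number of vertices is at most C(m, n) = m! / (n!(m-n)!).
m = 7, n = 3
Numerator: 7 * 6 * 5
Denominator: 3! = 6
C(7, 3) = 35


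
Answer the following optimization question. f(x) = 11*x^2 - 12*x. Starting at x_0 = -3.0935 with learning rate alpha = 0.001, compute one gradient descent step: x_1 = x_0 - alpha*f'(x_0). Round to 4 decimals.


We compute the gradient at x_0 and apply the update.
f'(x) = 22*x - 12
f'(-3.0935) = 22*-3.0935 - 12 = -80.057
x_1 = -3.0935 - 0.001*-80.057 = -3.0134


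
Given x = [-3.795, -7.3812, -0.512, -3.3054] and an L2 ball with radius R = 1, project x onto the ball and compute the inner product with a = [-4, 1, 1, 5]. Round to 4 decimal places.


Step 1: Compute ||x|| (intermediates to 6 decimals).
||x|| = sqrt((-3.795)^2 + (-7.3812)^2 + (-0.512)^2 + (-3.3054)^2) = 8.948293
Step 2: Project.
Since ||x|| > R, scale = R/||x|| = 1/8.948293 = 0.111753, proj(x) = scale * x
proj(x) = [-0.424103, -0.824871, -0.057218, -0.369388]
Step 3: Dot product.
a^T * proj(x) = -4*(-0.424103) + 1*(-0.824871) + 1*(-0.057218) + 5*(-0.369388) = -1.0326


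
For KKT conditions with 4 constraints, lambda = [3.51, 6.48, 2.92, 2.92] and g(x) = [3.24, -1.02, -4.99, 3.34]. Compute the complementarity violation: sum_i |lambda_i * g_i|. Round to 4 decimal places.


KKT complementary slackness check:
lambda_1 * g_1 = 3.51 * 3.24 = 11.3724
lambda_2 * g_2 = 6.48 * -1.02 = -6.6096
lambda_3 * g_3 = 2.92 * -4.99 = -14.5708
lambda_4 * g_4 = 2.92 * 3.34 = 9.7528
Total violation = 11.3724 + 6.6096 + 14.5708 + 9.7528 = 42.3056


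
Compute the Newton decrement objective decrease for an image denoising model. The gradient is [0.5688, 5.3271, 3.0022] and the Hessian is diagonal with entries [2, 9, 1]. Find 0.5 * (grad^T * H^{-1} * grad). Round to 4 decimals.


Step 1: H is diagonal, so H^(-1) * g = [0.2844, 0.5919, 3.0022].
Step 2: g^T H^(-1) g = sum_i g_i^2 / H_ii
  = (0.5688)^2/2 + (5.3271)^2/9 + (3.0022)^2/1
  = 0.1618 + 3.1531 + 9.0132 = 12.3281
Step 3: Objective decrease = 0.5 * g^T H^(-1) g = 6.164


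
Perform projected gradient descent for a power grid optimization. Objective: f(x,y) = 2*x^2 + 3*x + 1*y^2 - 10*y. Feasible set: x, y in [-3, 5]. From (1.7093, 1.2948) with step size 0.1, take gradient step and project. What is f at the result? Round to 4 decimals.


Step 1: Compute gradient at (1.7093, 1.2948).
grad_x = 2*2*1.7093 + 3 = 9.8372
grad_y = 2*1*1.2948 - 10 = -7.4104
Step 2: Gradient step.
x_raw = 1.7093 - 0.1*9.8372 = 0.7256
y_raw = 1.2948 - 0.1*-7.4104 = 2.0358
Step 3: Project onto [-3, 5].
x_proj = clip(0.7256) = 0.7256
y_proj = clip(2.0358) = 2.0358
Step 4: Evaluate f.
f(0.7256, 2.0358) = -12.9841


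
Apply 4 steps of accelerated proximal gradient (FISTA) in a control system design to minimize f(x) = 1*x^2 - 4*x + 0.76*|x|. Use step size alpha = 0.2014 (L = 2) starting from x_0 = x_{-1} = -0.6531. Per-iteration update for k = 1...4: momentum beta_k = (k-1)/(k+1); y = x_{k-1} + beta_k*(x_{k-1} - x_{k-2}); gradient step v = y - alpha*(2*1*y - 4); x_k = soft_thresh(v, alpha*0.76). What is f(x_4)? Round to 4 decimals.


FISTA on f(x) = 1*x^2 - 4*x + 0.76*|x|
L = 2, alpha = 0.2014
Iteration 1: beta = 0.0, y = -0.6531 + 0.0*(-0.6531 + 0.6531) = -0.6531
  grad(y) = -5.3062, v = y - alpha*grad = 0.4156
  prox(v) = soft_thresh(0.4156, 0.1531) = 0.2625
Iteration 2: beta = 0.3333, y = 0.2625 + 0.3333*(0.2625 + 0.6531) = 0.5677
  grad(y) = -2.8646, v = y - alpha*grad = 1.1446
  prox(v) = soft_thresh(1.1446, 0.1531) = 0.9916
Iteration 3: beta = 0.5, y = 0.9916 + 0.5*(0.9916 - 0.2625) = 1.3561
  grad(y) = -1.2878, v = y - alpha*grad = 1.6155
  prox(v) = soft_thresh(1.6155, 0.1531) = 1.4624
Iteration 4: beta = 0.6, y = 1.4624 + 0.6*(1.4624 - 0.9916) = 1.7449
  grad(y) = -0.5102, v = y - alpha*grad = 1.8477
  prox(v) = soft_thresh(1.8477, 0.1531) = 1.6946
f(x_4) = 1*1.6946^2 - 4*1.6946 + 0.76*|1.6946| = -2.6188


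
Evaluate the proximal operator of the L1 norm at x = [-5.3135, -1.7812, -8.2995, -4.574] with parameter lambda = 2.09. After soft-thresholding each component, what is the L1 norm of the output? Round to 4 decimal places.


Soft-thresholding with lambda = 2.09:
prox(-5.3135) = sign(-5.3135)*max(|-5.3135| - 2.09, 0) = -3.2235
prox(-1.7812) = sign(-1.7812)*max(|-1.7812| - 2.09, 0) = 0.0
prox(-8.2995) = sign(-8.2995)*max(|-8.2995| - 2.09, 0) = -6.2095
prox(-4.574) = sign(-4.574)*max(|-4.574| - 2.09, 0) = -2.484
prox(x) = [-3.2235, 0.0, -6.2095, -2.484]
||prox(x)||_1 = 3.2235 + 0.0 + 6.2095 + 2.484 = 11.917


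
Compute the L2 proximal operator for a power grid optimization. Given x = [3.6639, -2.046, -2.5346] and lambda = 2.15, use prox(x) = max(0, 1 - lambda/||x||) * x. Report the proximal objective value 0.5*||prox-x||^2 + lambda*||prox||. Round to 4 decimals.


Step 1: Compute ||x||.
||x|| = 4.9025
Step 2: Compute scaling factor.
scale = max(0, 1 - 2.15/4.9025) = 0.5614
Step 3: prox(x) = [2.0571, -1.1487, -1.423]
||prox(x)|| = 2.7525
Step 4: Proximal objective.
0.5*||prox-x||^2 = 2.3113
lambda*||prox|| = 5.9179
Total = 8.2291


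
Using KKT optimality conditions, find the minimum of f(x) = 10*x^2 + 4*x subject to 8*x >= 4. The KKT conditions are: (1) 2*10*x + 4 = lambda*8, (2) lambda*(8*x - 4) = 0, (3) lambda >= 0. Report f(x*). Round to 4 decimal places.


Step 1: Try lambda = 0 (constraint inactive).
x_unc = -4/(2*10) = -0.2
Check: 8*-0.2 = -1.6 < 4 -- violated!
Step 2: Constraint must be active: 8*x = 4
x* = 4/8 = 0.5
lambda = (2*10*0.5 + 4)/8 = 1.75
Step 3: Compute optimal value.
f(x*) = 10*0.5^2 + 4*0.5 = 4.5


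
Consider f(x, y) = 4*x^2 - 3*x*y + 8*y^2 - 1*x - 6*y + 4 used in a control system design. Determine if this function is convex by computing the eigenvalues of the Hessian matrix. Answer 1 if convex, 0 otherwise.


The Hessian of f(x,y) = 4*x^2 - 3*x*y + 8*y^2 - 1*x - 6*y + 4 is:
H = [[8, -3], [-3, 16]]
Trace = 8 + 16 = 24
Determinant = 8*16 - (-3)^2 = 119
Discriminant = (24)^2 - 4*119 = 100.0
Eigenvalues: lambda_1 = 7.0, lambda_2 = 17.0
The function is convex.

1


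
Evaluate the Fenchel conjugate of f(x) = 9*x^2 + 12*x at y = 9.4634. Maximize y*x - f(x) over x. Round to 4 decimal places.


f*(y) = sup_x {y*x - a*x^2 - b*x} = sup_x {(y-b)*x - a*x^2}
FOC: (y - b) - 2a*x = 0 => x* = (y - b)/(2a)
x* = (9.4634 - 12)/(2*9) = -0.1409
f*(9.4634) = (y-b)^2/(4a) = (9.4634 - 12)^2/(4*9)
= 6.4343/36 = 0.1787


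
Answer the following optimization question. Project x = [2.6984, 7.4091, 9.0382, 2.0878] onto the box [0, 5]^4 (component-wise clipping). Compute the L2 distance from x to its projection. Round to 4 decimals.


Project each component onto [0, 5].
clip(2.6984) = 2.6984, clip(7.4091) = 5.0, clip(9.0382) = 5.0, clip(2.0878) = 2.0878
Projection = [2.6984, 5.0, 5.0, 2.0878]
Squared diffs: [0.0, 5.8038, 16.3071, 0.0]
Distance = sqrt(22.1109) = 4.7022


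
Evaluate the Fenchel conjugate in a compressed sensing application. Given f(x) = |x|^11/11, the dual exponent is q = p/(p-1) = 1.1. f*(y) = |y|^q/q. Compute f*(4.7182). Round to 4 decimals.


The conjugate exponent q satisfies 1/p + 1/q = 1.
p = 11, so q = 11/(11 - 1) = 1.1
|y|^q = 4.7182^1.1 = 5.51
f*(4.7182) = 5.51 / 1.1 = 5.0091


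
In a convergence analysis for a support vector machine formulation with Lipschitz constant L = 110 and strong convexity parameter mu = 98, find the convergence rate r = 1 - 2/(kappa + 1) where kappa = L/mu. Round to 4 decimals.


Step 1: Compute the condition number.
kappa = L/mu = 110/98 = 1.1224
Step 2: Compute the convergence rate.
r = 1 - 2/(kappa + 1) = 1 - 2*mu/(L + mu) = (L - mu)/(L + mu) = 12/208 = 0.0577


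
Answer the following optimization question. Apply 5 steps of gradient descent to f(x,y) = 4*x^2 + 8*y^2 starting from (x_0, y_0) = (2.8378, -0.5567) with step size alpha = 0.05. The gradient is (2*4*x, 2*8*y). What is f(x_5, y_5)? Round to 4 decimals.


Gradient descent on f(x,y) = 4*x^2 + 8*y^2.
Starting point: (2.8378, -0.5567), alpha = 0.05
Step 1: grad_x = 2*4*2.8378 = 22.7024, grad_y = 2*8*-0.5567 = -8.9072
  x_1 = 2.8378 - 0.05*22.7024 = 1.7027
  y_1 = -0.5567 - 0.05*-8.9072 = -0.1113
Step 2: grad_x = 2*4*1.7027 = 13.6214, grad_y = 2*8*-0.1113 = -1.7814
  x_2 = 1.7027 - 0.05*13.6214 = 1.0216
  y_2 = -0.1113 - 0.05*-1.7814 = -0.0223
Step 3: grad_x = 2*4*1.0216 = 8.1729, grad_y = 2*8*-0.0223 = -0.3563
  x_3 = 1.0216 - 0.05*8.1729 = 0.613
  y_3 = -0.0223 - 0.05*-0.3563 = -0.0045
Step 4: grad_x = 2*4*0.613 = 4.9037, grad_y = 2*8*-0.0045 = -0.0713
  x_4 = 0.613 - 0.05*4.9037 = 0.3678
  y_4 = -0.0045 - 0.05*-0.0713 = -0.0009
Step 5: grad_x = 2*4*0.3678 = 2.9422, grad_y = 2*8*-0.0009 = -0.0143
  x_5 = 0.3678 - 0.05*2.9422 = 0.2207
  y_5 = -0.0009 - 0.05*-0.0143 = -0.0002
f(0.2207, -0.0002) = 4*0.2207^2 + 8*(-0.0002)^2 = 0.1948


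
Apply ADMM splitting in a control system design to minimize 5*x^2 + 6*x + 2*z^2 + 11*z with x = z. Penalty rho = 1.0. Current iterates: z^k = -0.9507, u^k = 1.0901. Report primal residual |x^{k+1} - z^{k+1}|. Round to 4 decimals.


ADMM iteration with rho = 1.0, z^k = -0.9507, u^k = 1.0901
Step 1: x-update.
Minimize 5*x^2 + 6*x + (1.0/2)*(x + 0.9507 + 1.0901)^2
FOC: (2*5 + 1.0)*x = -6 + 1.0*(-0.9507 - 1.0901)
x^{k+1} = -0.731
Step 2: z-update.
Minimize 2*z^2 + 11*z + (1.0/2)*(-0.731 - z + 1.0901)^2
FOC: (2*2 + 1.0)*z = -11 + 1.0*(-0.731 + 1.0901)
z^{k+1} = -2.1282
Step 3: u-update.
u^{k+1} = 1.0901 - 0.731 + 2.1282 = 2.4873
Step 4: Primal residual = |-0.731 + 2.1282| = 1.3972


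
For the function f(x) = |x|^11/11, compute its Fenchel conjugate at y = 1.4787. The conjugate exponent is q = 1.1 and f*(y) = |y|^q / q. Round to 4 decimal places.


The conjugate exponent q satisfies 1/p + 1/q = 1.
p = 11, so q = 11/(11 - 1) = 1.1
|y|^q = 1.4787^1.1 = 1.5377
f*(1.4787) = 1.5377 / 1.1 = 1.3979


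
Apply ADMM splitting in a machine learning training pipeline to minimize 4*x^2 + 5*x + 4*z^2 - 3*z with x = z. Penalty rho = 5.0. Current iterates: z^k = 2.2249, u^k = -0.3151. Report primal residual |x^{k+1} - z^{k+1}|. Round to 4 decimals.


ADMM iteration with rho = 5.0, z^k = 2.2249, u^k = -0.3151
Step 1: x-update.
Minimize 4*x^2 + 5*x + (5.0/2)*(x - 2.2249 - 0.3151)^2
FOC: (2*4 + 5.0)*x = -5 + 5.0*(2.2249 + 0.3151)
x^{k+1} = 0.5923
Step 2: z-update.
Minimize 4*z^2 - 3*z + (5.0/2)*(0.5923 - z - 0.3151)^2
FOC: (2*4 + 5.0)*z = 3 + 5.0*(0.5923 - 0.3151)
z^{k+1} = 0.3374
Step 3: u-update.
u^{k+1} = -0.3151 + 0.5923 - 0.3374 = -0.0602
Step 4: Primal residual = |0.5923 - 0.3374| = 0.2549


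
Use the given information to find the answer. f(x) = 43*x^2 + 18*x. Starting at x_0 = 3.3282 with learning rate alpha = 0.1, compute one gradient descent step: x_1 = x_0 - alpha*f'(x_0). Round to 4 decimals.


We compute the gradient at x_0 and apply the update.
f'(x) = 86*x + 18
f'(3.3282) = 86*3.3282 + 18 = 304.2252
x_1 = 3.3282 - 0.1*304.2252 = -27.0943


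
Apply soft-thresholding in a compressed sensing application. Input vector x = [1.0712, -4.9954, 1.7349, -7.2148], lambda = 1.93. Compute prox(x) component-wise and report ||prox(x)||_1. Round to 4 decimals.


Soft-thresholding with lambda = 1.93:
prox(1.0712) = sign(1.0712)*max(|1.0712| - 1.93, 0) = 0.0
prox(-4.9954) = sign(-4.9954)*max(|-4.9954| - 1.93, 0) = -3.0654
prox(1.7349) = sign(1.7349)*max(|1.7349| - 1.93, 0) = 0.0
prox(-7.2148) = sign(-7.2148)*max(|-7.2148| - 1.93, 0) = -5.2848
prox(x) = [0.0, -3.0654, 0.0, -5.2848]
||prox(x)||_1 = 0.0 + 3.0654 + 0.0 + 5.2848 = 8.3502


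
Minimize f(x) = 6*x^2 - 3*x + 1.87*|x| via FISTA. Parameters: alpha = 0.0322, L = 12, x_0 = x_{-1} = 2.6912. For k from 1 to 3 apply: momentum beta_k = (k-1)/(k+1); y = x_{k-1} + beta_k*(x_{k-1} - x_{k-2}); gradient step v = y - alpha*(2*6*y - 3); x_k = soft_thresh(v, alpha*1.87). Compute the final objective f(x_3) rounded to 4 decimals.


FISTA on f(x) = 6*x^2 - 3*x + 1.87*|x|
L = 12, alpha = 0.0322
Iteration 1: beta = 0.0, y = 2.6912 + 0.0*(2.6912 - 2.6912) = 2.6912
  grad(y) = 29.2944, v = y - alpha*grad = 1.7479
  prox(v) = soft_thresh(1.7479, 0.0602) = 1.6877
Iteration 2: beta = 0.3333, y = 1.6877 + 0.3333*(1.6877 - 2.6912) = 1.3532
  grad(y) = 13.2385, v = y - alpha*grad = 0.9269
  prox(v) = soft_thresh(0.9269, 0.0602) = 0.8667
Iteration 3: beta = 0.5, y = 0.8667 + 0.5*(0.8667 - 1.6877) = 0.4562
  grad(y) = 2.4746, v = y - alpha*grad = 0.3765
  prox(v) = soft_thresh(0.3765, 0.0602) = 0.3163
f(x_3) = 6*0.3163^2 - 3*0.3163 + 1.87*|0.3163| = 0.2429


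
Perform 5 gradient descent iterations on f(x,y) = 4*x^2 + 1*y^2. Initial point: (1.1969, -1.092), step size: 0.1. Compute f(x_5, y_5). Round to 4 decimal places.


Gradient descent on f(x,y) = 4*x^2 + 1*y^2.
Starting point: (1.1969, -1.092), alpha = 0.1
Step 1: grad_x = 2*4*1.1969 = 9.5752, grad_y = 2*1*-1.092 = -2.184
  x_1 = 1.1969 - 0.1*9.5752 = 0.2394
  y_1 = -1.092 - 0.1*-2.184 = -0.8736
Step 2: grad_x = 2*4*0.2394 = 1.915, grad_y = 2*1*-0.8736 = -1.7472
  x_2 = 0.2394 - 0.1*1.915 = 0.0479
  y_2 = -0.8736 - 0.1*-1.7472 = -0.6989
Step 3: grad_x = 2*4*0.0479 = 0.383, grad_y = 2*1*-0.6989 = -1.3978
  x_3 = 0.0479 - 0.1*0.383 = 0.0096
  y_3 = -0.6989 - 0.1*-1.3978 = -0.5591
Step 4: grad_x = 2*4*0.0096 = 0.0766, grad_y = 2*1*-0.5591 = -1.1182
  x_4 = 0.0096 - 0.1*0.0766 = 0.0019
  y_4 = -0.5591 - 0.1*-1.1182 = -0.4473
Step 5: grad_x = 2*4*0.0019 = 0.0153, grad_y = 2*1*-0.4473 = -0.8946
  x_5 = 0.0019 - 0.1*0.0153 = 0.0004
  y_5 = -0.4473 - 0.1*-0.8946 = -0.3578
f(0.0004, -0.3578) = 4*0.0004^2 + 1*(-0.3578)^2 = 0.128


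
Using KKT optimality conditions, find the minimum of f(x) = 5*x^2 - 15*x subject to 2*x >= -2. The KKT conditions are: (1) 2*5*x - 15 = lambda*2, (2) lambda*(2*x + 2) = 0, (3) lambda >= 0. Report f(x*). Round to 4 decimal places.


Step 1: Try lambda = 0 (constraint inactive).
Stationarity: 2*5*x - 15 = 0
x* = 15/(2*5) = 1.5
Check constraint: 2*1.5 = 3.0 >= -2 -- satisfied.
Step 2: Compute optimal value.
f(x*) = 5*1.5^2 - 15*1.5 = -11.25


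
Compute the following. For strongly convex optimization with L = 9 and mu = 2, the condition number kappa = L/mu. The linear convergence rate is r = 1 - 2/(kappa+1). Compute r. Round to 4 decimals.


Step 1: Compute the condition number.
kappa = L/mu = 9/2 = 4.5
Step 2: Compute the convergence rate.
r = 1 - 2/(kappa + 1) = 1 - 2*mu/(L + mu) = (L - mu)/(L + mu) = 7/11 = 0.6364


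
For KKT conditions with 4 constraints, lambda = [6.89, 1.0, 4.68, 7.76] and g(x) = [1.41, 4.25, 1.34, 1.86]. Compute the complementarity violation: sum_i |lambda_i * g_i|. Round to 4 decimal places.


KKT complementary slackness check:
lambda_1 * g_1 = 6.89 * 1.41 = 9.7149
lambda_2 * g_2 = 1.0 * 4.25 = 4.25
lambda_3 * g_3 = 4.68 * 1.34 = 6.2712
lambda_4 * g_4 = 7.76 * 1.86 = 14.4336
Total violation = 9.7149 + 4.25 + 6.2712 + 14.4336 = 34.6697


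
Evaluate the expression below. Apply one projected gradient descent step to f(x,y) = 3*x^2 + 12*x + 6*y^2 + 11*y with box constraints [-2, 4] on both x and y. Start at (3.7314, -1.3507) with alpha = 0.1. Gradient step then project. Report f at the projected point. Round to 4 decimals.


Step 1: Compute gradient at (3.7314, -1.3507).
grad_x = 2*3*3.7314 + 12 = 34.3884
grad_y = 2*6*-1.3507 + 11 = -5.2084
Step 2: Gradient step.
x_raw = 3.7314 - 0.1*34.3884 = 0.2926
y_raw = -1.3507 - 0.1*-5.2084 = -0.8299
Step 3: Project onto [-2, 4].
x_proj = clip(0.2926) = 0.2926
y_proj = clip(-0.8299) = -0.8299
Step 4: Evaluate f.
f(0.2926, -0.8299) = -1.229


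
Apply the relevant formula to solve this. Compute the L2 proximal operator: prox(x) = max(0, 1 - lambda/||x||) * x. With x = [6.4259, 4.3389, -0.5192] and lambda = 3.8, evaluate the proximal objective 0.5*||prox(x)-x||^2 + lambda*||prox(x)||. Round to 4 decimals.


Step 1: Compute ||x||.
||x|| = 7.771
Step 2: Compute scaling factor.
scale = max(0, 1 - 3.8/7.771) = 0.511
Step 3: prox(x) = [3.2836, 2.2172, -0.2653]
||prox(x)|| = 3.971
Step 4: Proximal objective.
0.5*||prox-x||^2 = 7.22
lambda*||prox|| = 15.0898
Total = 22.3096
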